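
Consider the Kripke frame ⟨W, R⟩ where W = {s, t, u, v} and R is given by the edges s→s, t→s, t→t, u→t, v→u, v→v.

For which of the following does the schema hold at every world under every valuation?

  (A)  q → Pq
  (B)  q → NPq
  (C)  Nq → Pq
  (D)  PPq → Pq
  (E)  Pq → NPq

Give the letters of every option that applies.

C

R is not reflexive: not u R u.
R is not symmetric: t R s but not s R t.
R is not transitive: u R t and t R s but not u R s.
R is not euclidean: t R s and t R t but not s R t.
R is serial: every world has an R-successor.
(A) q → Pq is the dual of axiom T; it is valid on a frame exactly when R is reflexive. R is not reflexive, so not valid.
(B) q → NPq is axiom B, which corresponds to symmetry. R is not symmetric — not valid.
(C) axiom D: valid iff R is serial. R is serial — valid.
(D) PPq → Pq is the dual of axiom 4, which corresponds to transitivity. R is not transitive — not valid.
(E) Pq → NPq is axiom 5; it is valid on a frame exactly when R is euclidean. R is not euclidean, so not valid.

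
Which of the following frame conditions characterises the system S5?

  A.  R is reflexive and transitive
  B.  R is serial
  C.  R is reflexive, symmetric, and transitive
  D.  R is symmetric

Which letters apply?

(A) this class determines S4, not S5.
(B) this class determines D, not S5.
(C) S5 is sound and complete for exactly this class.
(D) this class determines KB, not S5.

C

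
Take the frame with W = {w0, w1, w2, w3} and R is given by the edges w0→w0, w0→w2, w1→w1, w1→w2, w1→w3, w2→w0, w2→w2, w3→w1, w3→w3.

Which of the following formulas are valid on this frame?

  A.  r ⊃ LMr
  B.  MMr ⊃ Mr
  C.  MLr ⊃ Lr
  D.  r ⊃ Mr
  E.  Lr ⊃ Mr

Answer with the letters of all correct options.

D, E

R is reflexive: each world relates to itself.
R is not symmetric: w1 R w2 but not w2 R w1.
R is not transitive: w1 R w2 and w2 R w0 but not w1 R w0.
R is not euclidean: w1 R w2 and w1 R w1 but not w2 R w1.
R is serial: every world has an R-successor.
(A) r ⊃ LMr is axiom B; it is valid on a frame exactly when R is symmetric. R is not symmetric, so not valid.
(B) the dual of axiom 4: valid iff R is transitive. R is not transitive — not valid.
(C) MLr ⊃ Lr is the dual of axiom 5; it is valid on a frame exactly when R is euclidean. R is not euclidean, so not valid.
(D) the dual of axiom T: valid iff R is reflexive. R is reflexive — valid.
(E) axiom D: valid iff R is serial. R is serial — valid.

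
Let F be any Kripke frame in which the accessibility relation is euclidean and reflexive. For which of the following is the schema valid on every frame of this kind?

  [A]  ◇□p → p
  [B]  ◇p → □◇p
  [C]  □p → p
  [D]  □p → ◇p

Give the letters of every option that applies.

A, B, C, D

A reflexive euclidean relation is also symmetric (from wRw and wRv the euclidean condition gives vRw) and hence transitive; it is an equivalence relation.
(A) ◇□p → p (the dual of axiom B) characterises the symmetric frames. Every such R is symmetric — valid.
(B) ◇p → □◇p (axiom 5) characterises the euclidean frames. Every such R is euclidean — valid.
(C) □p → p is axiom T; it is valid on a frame exactly when R is reflexive. Every such R is reflexive, so valid.
(D) □p → ◇p (axiom D) characterises the serial frames. Every such R is serial — valid.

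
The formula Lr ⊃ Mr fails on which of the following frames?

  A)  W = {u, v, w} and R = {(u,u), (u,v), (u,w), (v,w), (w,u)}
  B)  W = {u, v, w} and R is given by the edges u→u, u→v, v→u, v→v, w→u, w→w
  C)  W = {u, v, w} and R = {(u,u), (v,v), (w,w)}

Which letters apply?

The schema Lr ⊃ Mr is axiom D; it is valid on a frame iff R is serial.
(A) R is serial (every world has an R-successor), so the schema is valid here.
(B) R is serial (every world has an R-successor), so the schema is valid here.
(C) R is serial (every world has an R-successor), so the schema is valid here.

none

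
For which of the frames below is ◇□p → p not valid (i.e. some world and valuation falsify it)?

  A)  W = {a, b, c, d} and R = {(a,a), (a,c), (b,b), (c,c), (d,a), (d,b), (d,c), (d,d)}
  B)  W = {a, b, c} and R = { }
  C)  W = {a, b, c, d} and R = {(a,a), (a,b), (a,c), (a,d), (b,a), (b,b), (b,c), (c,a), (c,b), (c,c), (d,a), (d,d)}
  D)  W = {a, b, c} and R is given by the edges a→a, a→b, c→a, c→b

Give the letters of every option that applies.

A, D

The schema ◇□p → p is the dual of axiom B; it is valid on a frame iff R is symmetric.
(A) R is not symmetric (a R c but not c R a), so the schema fails here.
(B) R is symmetric (every R-edge is matched by its reverse), so the schema is valid here.
(C) R is symmetric (every R-edge is matched by its reverse), so the schema is valid here.
(D) R is not symmetric (a R b but not b R a), so the schema fails here.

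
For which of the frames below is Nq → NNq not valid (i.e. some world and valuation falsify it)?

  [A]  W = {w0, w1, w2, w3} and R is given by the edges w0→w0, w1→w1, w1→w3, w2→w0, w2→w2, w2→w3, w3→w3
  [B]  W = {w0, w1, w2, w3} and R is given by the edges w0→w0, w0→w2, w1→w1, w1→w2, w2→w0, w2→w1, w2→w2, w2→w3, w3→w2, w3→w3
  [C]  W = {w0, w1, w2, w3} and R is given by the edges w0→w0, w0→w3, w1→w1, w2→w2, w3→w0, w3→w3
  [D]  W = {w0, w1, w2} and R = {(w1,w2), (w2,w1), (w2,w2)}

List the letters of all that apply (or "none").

The schema Nq → NNq is axiom 4; it is valid on a frame iff R is transitive.
(A) R is transitive (R is closed under composition), so the schema is valid here.
(B) R is not transitive (w0 R w2 and w2 R w1 but not w0 R w1), so the schema fails here.
(C) R is transitive (R is closed under composition), so the schema is valid here.
(D) R is not transitive (w1 R w2 and w2 R w1 but not w1 R w1), so the schema fails here.

B, D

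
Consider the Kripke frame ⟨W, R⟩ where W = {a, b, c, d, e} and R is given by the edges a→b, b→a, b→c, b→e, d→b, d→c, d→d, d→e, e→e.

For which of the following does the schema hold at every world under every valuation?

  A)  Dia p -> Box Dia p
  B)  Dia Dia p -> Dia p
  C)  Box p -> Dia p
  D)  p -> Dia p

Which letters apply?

none

R is not reflexive: not a R a.
R is not transitive: a R b and b R a but not a R a.
R is not euclidean: b R a and b R c but not a R c.
R is not serial: c has no R-successor.
(A) axiom 5: valid iff R is euclidean. R is not euclidean — not valid.
(B) Dia Dia p -> Dia p (the dual of axiom 4) characterises the transitive frames. R is not transitive — not valid.
(C) Box p -> Dia p (axiom D) characterises the serial frames. R is not serial — not valid.
(D) p -> Dia p is the dual of axiom T, which corresponds to reflexivity. R is not reflexive — not valid.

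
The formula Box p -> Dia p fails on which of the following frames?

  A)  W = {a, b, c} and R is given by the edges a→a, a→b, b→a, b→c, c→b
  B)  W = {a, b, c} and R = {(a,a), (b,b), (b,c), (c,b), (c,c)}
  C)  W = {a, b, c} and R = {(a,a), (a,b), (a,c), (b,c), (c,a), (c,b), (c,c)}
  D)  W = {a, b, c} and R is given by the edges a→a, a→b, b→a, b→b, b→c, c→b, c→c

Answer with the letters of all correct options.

none

The schema Box p -> Dia p is axiom D; it is valid on a frame iff R is serial.
(A) R is serial (every world has an R-successor), so the schema is valid here.
(B) R is serial (every world has an R-successor), so the schema is valid here.
(C) R is serial (every world has an R-successor), so the schema is valid here.
(D) R is serial (every world has an R-successor), so the schema is valid here.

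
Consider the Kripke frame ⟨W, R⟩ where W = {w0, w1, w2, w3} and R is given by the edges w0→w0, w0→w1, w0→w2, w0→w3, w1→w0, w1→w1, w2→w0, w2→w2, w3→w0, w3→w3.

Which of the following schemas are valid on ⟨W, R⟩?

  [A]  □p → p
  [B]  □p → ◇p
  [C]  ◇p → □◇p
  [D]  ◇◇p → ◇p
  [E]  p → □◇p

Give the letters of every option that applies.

A, B, E

R is reflexive: each world relates to itself.
R is symmetric: every R-edge is matched by its reverse.
R is not transitive: w1 R w0 and w0 R w2 but not w1 R w2.
R is not euclidean: w0 R w1 and w0 R w2 but not w1 R w2.
R is serial: every world has an R-successor.
(A) □p → p is axiom T, which corresponds to reflexivity. R is reflexive — valid.
(B) □p → ◇p (axiom D) characterises the serial frames. R is serial — valid.
(C) ◇p → □◇p is axiom 5; it is valid on a frame exactly when R is euclidean. R is not euclidean, so not valid.
(D) ◇◇p → ◇p (the dual of axiom 4) characterises the transitive frames. R is not transitive — not valid.
(E) axiom B: valid iff R is symmetric. R is symmetric — valid.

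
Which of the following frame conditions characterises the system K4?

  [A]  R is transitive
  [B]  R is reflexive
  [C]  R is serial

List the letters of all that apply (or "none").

(A) K4 is sound and complete for exactly this class.
(B) this class determines T (= KT), not K4.
(C) this class determines D, not K4.

A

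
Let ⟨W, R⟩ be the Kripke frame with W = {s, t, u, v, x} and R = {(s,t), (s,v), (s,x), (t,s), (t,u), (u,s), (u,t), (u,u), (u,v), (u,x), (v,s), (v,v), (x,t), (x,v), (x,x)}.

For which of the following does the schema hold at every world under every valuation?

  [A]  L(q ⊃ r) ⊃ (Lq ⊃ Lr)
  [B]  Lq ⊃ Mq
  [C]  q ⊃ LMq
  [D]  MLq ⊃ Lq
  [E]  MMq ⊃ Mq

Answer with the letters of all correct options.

R is not symmetric: s R x but not x R s.
R is not transitive: s R t and t R s but not s R s.
R is not euclidean: s R t and s R v but not t R v.
R is serial: every world has an R-successor.
(A) L(q ⊃ r) ⊃ (Lq ⊃ Lr) is the K axiom; it holds on all frames — valid.
(B) Lq ⊃ Mq (axiom D) characterises the serial frames. R is serial — valid.
(C) q ⊃ LMq is axiom B, which corresponds to symmetry. R is not symmetric — not valid.
(D) the dual of axiom 5: valid iff R is euclidean. R is not euclidean — not valid.
(E) MMq ⊃ Mq is the dual of axiom 4, which corresponds to transitivity. R is not transitive — not valid.

A, B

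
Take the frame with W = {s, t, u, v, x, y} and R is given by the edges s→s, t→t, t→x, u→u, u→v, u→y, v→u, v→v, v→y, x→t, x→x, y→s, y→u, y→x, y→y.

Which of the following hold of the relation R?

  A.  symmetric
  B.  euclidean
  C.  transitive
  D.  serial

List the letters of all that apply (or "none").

(A) not symmetric: v R y but not y R v.
(B) not euclidean: u R y and u R v but not y R v.
(C) not transitive: u R y and y R s but not u R s.
(D) serial: every world has an R-successor.

D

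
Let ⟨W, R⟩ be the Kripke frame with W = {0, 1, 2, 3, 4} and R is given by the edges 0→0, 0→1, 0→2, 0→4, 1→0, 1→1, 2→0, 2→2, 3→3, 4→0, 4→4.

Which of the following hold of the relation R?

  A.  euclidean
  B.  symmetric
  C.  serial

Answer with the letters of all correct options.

B, C

(A) not euclidean: 0 R 1 and 0 R 2 but not 1 R 2.
(B) symmetric: every R-edge is matched by its reverse.
(C) serial: every world has an R-successor.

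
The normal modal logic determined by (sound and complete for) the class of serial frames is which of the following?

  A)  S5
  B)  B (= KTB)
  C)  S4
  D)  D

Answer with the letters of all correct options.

(A) S5 is determined by the class of reflexive, symmetric, and transitive frames.
(B) B (= KTB) is determined by the class of reflexive and symmetric frames.
(C) S4 is determined by the class of reflexive and transitive frames.
(D) D is determined by exactly this class.

D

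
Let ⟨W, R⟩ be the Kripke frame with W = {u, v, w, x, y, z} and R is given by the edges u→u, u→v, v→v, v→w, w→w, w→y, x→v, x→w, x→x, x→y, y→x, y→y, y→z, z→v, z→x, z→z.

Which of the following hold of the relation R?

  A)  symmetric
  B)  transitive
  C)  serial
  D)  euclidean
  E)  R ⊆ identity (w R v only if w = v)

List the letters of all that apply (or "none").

(A) not symmetric: u R v but not v R u.
(B) not transitive: u R v and v R w but not u R w.
(C) serial: every world has an R-successor.
(D) not euclidean: u R v and u R u but not v R u.
(E) not ⊆ identity: u R v with u ≠ v.

C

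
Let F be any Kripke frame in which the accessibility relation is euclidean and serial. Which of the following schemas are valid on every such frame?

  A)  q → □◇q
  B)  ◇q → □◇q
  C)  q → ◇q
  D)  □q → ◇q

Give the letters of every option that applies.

(A) q → □◇q is axiom B; it is valid on a frame exactly when R is symmetric. Such an R need not be symmetric, so not valid.
(B) ◇q → □◇q is axiom 5; it is valid on a frame exactly when R is euclidean. Every such R is euclidean, so valid.
(C) the dual of axiom T: valid iff R is reflexive. Such an R need not be reflexive — not valid.
(D) □q → ◇q (axiom D) characterises the serial frames. Every such R is serial — valid.

B, D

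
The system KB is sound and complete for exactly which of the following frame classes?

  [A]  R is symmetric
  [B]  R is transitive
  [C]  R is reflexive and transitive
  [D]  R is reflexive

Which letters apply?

(A) KB is sound and complete for exactly this class.
(B) this class determines K4, not KB.
(C) this class determines S4, not KB.
(D) this class determines T (= KT), not KB.

A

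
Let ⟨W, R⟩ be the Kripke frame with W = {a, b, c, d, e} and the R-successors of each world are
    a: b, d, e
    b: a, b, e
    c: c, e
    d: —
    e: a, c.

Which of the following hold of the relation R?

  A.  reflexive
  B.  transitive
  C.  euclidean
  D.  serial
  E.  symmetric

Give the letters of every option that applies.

(A) not reflexive: not a R a.
(B) not transitive: a R b and b R a but not a R a.
(C) not euclidean: a R b and a R d but not b R d.
(D) not serial: d has no R-successor.
(E) not symmetric: a R d but not d R a.

none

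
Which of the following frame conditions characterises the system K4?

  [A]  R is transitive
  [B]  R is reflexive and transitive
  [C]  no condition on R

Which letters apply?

A

(A) K4 is sound and complete for exactly this class.
(B) this class determines S4, not K4.
(C) this class determines K, not K4.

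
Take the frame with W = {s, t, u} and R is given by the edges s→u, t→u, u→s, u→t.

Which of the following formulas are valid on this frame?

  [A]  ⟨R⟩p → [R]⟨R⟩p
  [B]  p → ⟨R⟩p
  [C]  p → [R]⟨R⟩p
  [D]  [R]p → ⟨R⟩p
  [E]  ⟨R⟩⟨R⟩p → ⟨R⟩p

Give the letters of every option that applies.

C, D

R is not reflexive: not s R s.
R is symmetric: every R-edge is matched by its reverse.
R is not transitive: s R u and u R s but not s R s.
R is not euclidean: u R s and u R t but not s R t.
R is serial: every world has an R-successor.
(A) axiom 5: valid iff R is euclidean. R is not euclidean — not valid.
(B) p → ⟨R⟩p (the dual of axiom T) characterises the reflexive frames. R is not reflexive — not valid.
(C) axiom B: valid iff R is symmetric. R is symmetric — valid.
(D) [R]p → ⟨R⟩p is axiom D; it is valid on a frame exactly when R is serial. R is serial, so valid.
(E) ⟨R⟩⟨R⟩p → ⟨R⟩p is the dual of axiom 4; it is valid on a frame exactly when R is transitive. R is not transitive, so not valid.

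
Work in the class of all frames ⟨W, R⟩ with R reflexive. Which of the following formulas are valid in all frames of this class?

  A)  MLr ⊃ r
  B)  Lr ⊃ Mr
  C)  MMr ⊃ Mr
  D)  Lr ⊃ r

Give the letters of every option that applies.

B, D

A reflexive relation is serial.
(A) MLr ⊃ r (the dual of axiom B) characterises the symmetric frames. Such an R need not be symmetric — not valid.
(B) Lr ⊃ Mr is axiom D, which corresponds to seriality. Every such R is serial — valid.
(C) MMr ⊃ Mr is the dual of axiom 4, which corresponds to transitivity. Such an R need not be transitive — not valid.
(D) Lr ⊃ r (axiom T) characterises the reflexive frames. Every such R is reflexive — valid.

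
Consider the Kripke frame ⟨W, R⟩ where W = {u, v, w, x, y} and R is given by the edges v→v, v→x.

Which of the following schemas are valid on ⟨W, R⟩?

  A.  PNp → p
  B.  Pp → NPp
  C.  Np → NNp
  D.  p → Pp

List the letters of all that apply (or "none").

R is not reflexive: not u R u.
R is not symmetric: v R x but not x R v.
R is transitive: R is closed under composition.
R is not euclidean: v R x and v R v but not x R v.
(A) PNp → p is the dual of axiom B, which corresponds to symmetry. R is not symmetric — not valid.
(B) Pp → NPp is axiom 5, which corresponds to the euclidean property. R is not euclidean — not valid.
(C) Np → NNp is axiom 4; it is valid on a frame exactly when R is transitive. R is transitive, so valid.
(D) p → Pp (the dual of axiom T) characterises the reflexive frames. R is not reflexive — not valid.

C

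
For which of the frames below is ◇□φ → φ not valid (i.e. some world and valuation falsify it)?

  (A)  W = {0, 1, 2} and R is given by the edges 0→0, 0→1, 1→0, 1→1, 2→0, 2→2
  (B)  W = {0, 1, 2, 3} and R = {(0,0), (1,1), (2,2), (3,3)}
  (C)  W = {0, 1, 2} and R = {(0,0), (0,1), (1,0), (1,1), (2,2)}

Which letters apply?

The schema ◇□φ → φ is the dual of axiom B; it is valid on a frame iff R is symmetric.
(A) R is not symmetric (2 R 0 but not 0 R 2), so the schema fails here.
(B) R is symmetric (every R-edge is matched by its reverse), so the schema is valid here.
(C) R is symmetric (every R-edge is matched by its reverse), so the schema is valid here.

A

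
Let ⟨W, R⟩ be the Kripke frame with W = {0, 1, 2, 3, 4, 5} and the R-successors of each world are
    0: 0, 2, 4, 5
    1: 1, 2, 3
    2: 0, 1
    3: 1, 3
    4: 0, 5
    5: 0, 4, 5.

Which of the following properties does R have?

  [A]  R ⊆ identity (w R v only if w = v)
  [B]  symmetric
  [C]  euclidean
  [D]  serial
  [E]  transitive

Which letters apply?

B, D

(A) not ⊆ identity: 0 R 2 with 0 ≠ 2.
(B) symmetric: every R-edge is matched by its reverse.
(C) not euclidean: 0 R 2 and 0 R 4 but not 2 R 4.
(D) serial: every world has an R-successor.
(E) not transitive: 0 R 2 and 2 R 1 but not 0 R 1.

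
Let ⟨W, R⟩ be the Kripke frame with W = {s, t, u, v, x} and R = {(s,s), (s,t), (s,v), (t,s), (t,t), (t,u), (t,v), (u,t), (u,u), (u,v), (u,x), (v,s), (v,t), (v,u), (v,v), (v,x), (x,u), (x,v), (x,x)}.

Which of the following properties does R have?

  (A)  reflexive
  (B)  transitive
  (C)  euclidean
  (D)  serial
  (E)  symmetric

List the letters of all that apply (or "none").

(A) reflexive: each world relates to itself.
(B) not transitive: s R t and t R u but not s R u.
(C) not euclidean: t R s and t R u but not s R u.
(D) serial: every world has an R-successor.
(E) symmetric: every R-edge is matched by its reverse.

A, D, E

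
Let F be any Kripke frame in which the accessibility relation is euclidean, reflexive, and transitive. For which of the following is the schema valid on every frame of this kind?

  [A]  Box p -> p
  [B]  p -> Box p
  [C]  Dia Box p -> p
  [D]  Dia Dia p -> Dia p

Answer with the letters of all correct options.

A, C, D

A relation that is euclidean, reflexive, and transitive is also serial and symmetric.
(A) axiom T: valid iff R is reflexive. Every such R is reflexive — valid.
(B) p -> Box p is equivalent to ◇p→p; it holds exactly when R ⊆ identity. Such an R need not be a subset of the identity — not valid.
(C) Dia Box p -> p is the dual of axiom B; it is valid on a frame exactly when R is symmetric. Every such R is symmetric, so valid.
(D) Dia Dia p -> Dia p (the dual of axiom 4) characterises the transitive frames. Every such R is transitive — valid.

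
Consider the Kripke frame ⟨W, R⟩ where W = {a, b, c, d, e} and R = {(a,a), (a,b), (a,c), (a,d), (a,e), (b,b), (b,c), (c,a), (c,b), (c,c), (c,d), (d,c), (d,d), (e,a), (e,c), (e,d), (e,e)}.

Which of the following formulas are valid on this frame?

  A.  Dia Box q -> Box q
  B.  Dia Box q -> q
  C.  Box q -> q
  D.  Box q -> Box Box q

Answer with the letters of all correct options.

C

R is reflexive: each world relates to itself.
R is not symmetric: a R b but not b R a.
R is not transitive: b R c and c R a but not b R a.
R is not euclidean: a R b and a R a but not b R a.
(A) Dia Box q -> Box q is the dual of axiom 5, which corresponds to the euclidean property. R is not euclidean — not valid.
(B) Dia Box q -> q (the dual of axiom B) characterises the symmetric frames. R is not symmetric — not valid.
(C) Box q -> q is axiom T; it is valid on a frame exactly when R is reflexive. R is reflexive, so valid.
(D) Box q -> Box Box q is axiom 4; it is valid on a frame exactly when R is transitive. R is not transitive, so not valid.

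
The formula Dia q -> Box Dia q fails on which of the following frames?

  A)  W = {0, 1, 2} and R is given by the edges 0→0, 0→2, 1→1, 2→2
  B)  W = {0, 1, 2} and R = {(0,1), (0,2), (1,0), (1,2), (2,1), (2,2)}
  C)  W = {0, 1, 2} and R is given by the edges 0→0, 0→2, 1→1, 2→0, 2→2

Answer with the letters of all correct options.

A, B

The schema Dia q -> Box Dia q is axiom 5; it is valid on a frame iff R is euclidean.
(A) R is not euclidean (0 R 2 and 0 R 0 but not 2 R 0), so the schema fails here.
(B) R is not euclidean (1 R 2 and 1 R 0 but not 2 R 0), so the schema fails here.
(C) R is euclidean (any two R-successors of the same world are R-related), so the schema is valid here.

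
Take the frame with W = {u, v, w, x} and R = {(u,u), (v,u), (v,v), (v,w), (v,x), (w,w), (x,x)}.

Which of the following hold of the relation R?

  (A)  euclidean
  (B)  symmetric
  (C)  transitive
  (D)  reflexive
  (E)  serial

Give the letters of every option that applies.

(A) not euclidean: v R u and v R v but not u R v.
(B) not symmetric: v R u but not u R v.
(C) transitive: R is closed under composition.
(D) reflexive: each world relates to itself.
(E) serial: every world has an R-successor.

C, D, E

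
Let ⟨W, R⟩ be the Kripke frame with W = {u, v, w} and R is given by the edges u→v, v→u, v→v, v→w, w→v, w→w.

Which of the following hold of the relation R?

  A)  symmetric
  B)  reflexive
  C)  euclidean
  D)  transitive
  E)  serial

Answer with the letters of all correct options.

A, E

(A) symmetric: every R-edge is matched by its reverse.
(B) not reflexive: not u R u.
(C) not euclidean: v R u and v R w but not u R w.
(D) not transitive: u R v and v R u but not u R u.
(E) serial: every world has an R-successor.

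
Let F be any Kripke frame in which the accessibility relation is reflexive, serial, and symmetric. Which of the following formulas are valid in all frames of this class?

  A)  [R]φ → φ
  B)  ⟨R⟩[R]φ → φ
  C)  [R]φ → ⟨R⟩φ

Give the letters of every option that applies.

A, B, C

(A) [R]φ → φ is axiom T, which corresponds to reflexivity. Every such R is reflexive — valid.
(B) ⟨R⟩[R]φ → φ is the dual of axiom B; it is valid on a frame exactly when R is symmetric. Every such R is symmetric, so valid.
(C) [R]φ → ⟨R⟩φ is axiom D; it is valid on a frame exactly when R is serial. Every such R is serial, so valid.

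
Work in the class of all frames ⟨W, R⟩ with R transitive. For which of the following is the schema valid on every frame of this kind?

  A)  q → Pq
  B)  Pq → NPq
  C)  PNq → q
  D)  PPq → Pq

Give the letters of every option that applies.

(A) q → Pq (the dual of axiom T) characterises the reflexive frames. Such an R need not be reflexive — not valid.
(B) axiom 5: valid iff R is euclidean. Such an R need not be euclidean — not valid.
(C) PNq → q is the dual of axiom B, which corresponds to symmetry. Such an R need not be symmetric — not valid.
(D) the dual of axiom 4: valid iff R is transitive. Every such R is transitive — valid.

D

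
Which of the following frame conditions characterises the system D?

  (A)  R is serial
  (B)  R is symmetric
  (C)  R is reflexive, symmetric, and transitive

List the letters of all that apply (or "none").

(A) D is sound and complete for exactly this class.
(B) this class determines KB, not D.
(C) this class determines S5, not D.

A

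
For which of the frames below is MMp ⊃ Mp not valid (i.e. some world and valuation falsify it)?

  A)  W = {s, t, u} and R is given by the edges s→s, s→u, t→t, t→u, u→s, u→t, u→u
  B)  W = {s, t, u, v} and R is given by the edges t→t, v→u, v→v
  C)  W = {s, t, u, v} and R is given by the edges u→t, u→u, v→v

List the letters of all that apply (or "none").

The schema MMp ⊃ Mp is the dual of axiom 4; it is valid on a frame iff R is transitive.
(A) R is not transitive (s R u and u R t but not s R t), so the schema fails here.
(B) R is transitive (R is closed under composition), so the schema is valid here.
(C) R is transitive (R is closed under composition), so the schema is valid here.

A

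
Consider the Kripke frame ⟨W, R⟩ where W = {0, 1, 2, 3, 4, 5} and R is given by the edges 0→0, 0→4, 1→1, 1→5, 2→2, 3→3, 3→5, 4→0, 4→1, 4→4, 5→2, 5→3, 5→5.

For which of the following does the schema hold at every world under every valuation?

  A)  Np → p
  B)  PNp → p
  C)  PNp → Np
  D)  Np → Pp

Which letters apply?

A, D

R is reflexive: each world relates to itself.
R is not symmetric: 1 R 5 but not 5 R 1.
R is not euclidean: 1 R 5 and 1 R 1 but not 5 R 1.
R is serial: every world has an R-successor.
(A) Np → p is axiom T, which corresponds to reflexivity. R is reflexive — valid.
(B) the dual of axiom B: valid iff R is symmetric. R is not symmetric — not valid.
(C) PNp → Np is the dual of axiom 5; it is valid on a frame exactly when R is euclidean. R is not euclidean, so not valid.
(D) axiom D: valid iff R is serial. R is serial — valid.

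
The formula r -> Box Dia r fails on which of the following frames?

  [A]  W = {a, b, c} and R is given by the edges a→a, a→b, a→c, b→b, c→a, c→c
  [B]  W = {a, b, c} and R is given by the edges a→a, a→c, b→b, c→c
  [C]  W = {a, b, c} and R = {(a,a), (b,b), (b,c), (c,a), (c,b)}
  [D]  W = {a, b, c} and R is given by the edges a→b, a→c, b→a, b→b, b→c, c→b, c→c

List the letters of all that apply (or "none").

The schema r -> Box Dia r is axiom B; it is valid on a frame iff R is symmetric.
(A) R is not symmetric (a R b but not b R a), so the schema fails here.
(B) R is not symmetric (a R c but not c R a), so the schema fails here.
(C) R is not symmetric (c R a but not a R c), so the schema fails here.
(D) R is not symmetric (a R c but not c R a), so the schema fails here.

A, B, C, D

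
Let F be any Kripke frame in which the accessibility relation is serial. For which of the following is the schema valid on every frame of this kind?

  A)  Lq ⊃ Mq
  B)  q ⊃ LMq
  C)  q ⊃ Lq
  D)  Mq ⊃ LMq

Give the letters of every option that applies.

A

(A) Lq ⊃ Mq is axiom D; it is valid on a frame exactly when R is serial. Every such R is serial, so valid.
(B) q ⊃ LMq is axiom B, which corresponds to symmetry. Such an R need not be symmetric — not valid.
(C) q ⊃ Lq (equivalent to ◇p→p) corresponds to R being a subset of the identity. Such an R need not be a subset of the identity, so not valid.
(D) Mq ⊃ LMq is axiom 5, which corresponds to the euclidean property. Such an R need not be euclidean — not valid.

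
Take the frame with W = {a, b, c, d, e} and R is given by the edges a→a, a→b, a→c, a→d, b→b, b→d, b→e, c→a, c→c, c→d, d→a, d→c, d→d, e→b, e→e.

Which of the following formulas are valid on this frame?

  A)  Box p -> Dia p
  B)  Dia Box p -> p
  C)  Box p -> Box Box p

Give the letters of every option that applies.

R is not symmetric: a R b but not b R a.
R is not transitive: a R b and b R e but not a R e.
R is serial: every world has an R-successor.
(A) axiom D: valid iff R is serial. R is serial — valid.
(B) Dia Box p -> p is the dual of axiom B; it is valid on a frame exactly when R is symmetric. R is not symmetric, so not valid.
(C) Box p -> Box Box p (axiom 4) characterises the transitive frames. R is not transitive — not valid.

A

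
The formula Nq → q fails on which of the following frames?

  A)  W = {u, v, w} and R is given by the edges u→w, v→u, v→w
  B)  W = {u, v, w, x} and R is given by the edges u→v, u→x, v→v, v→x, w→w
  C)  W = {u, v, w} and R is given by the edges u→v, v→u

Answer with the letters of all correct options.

A, B, C

The schema Nq → q is axiom T; it is valid on a frame iff R is reflexive.
(A) R is not reflexive (not u R u), so the schema fails here.
(B) R is not reflexive (not u R u), so the schema fails here.
(C) R is not reflexive (not u R u), so the schema fails here.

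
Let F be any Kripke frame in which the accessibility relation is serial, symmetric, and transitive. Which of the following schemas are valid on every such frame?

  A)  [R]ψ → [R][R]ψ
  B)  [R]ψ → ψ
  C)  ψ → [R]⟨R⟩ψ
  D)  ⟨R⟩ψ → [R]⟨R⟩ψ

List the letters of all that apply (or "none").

A, B, C, D

A serial symmetric transitive relation is reflexive (take any v with uRv; symmetry gives vRu and transitivity gives uRu), hence an equivalence relation.
(A) [R]ψ → [R][R]ψ is axiom 4, which corresponds to transitivity. Every such R is transitive — valid.
(B) axiom T: valid iff R is reflexive. Every such R is reflexive — valid.
(C) axiom B: valid iff R is symmetric. Every such R is symmetric — valid.
(D) ⟨R⟩ψ → [R]⟨R⟩ψ is axiom 5; it is valid on a frame exactly when R is euclidean. Every such R is euclidean, so valid.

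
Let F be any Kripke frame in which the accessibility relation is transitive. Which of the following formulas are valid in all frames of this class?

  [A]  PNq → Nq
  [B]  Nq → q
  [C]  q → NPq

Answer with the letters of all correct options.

(A) the dual of axiom 5: valid iff R is euclidean. Such an R need not be euclidean — not valid.
(B) Nq → q is axiom T; it is valid on a frame exactly when R is reflexive. Such an R need not be reflexive, so not valid.
(C) q → NPq is axiom B; it is valid on a frame exactly when R is symmetric. Such an R need not be symmetric, so not valid.

none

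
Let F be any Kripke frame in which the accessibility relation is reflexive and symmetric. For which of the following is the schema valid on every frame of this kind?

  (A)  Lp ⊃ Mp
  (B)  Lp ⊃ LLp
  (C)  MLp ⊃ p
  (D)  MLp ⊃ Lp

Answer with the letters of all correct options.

Reflexive relations are serial.
(A) Lp ⊃ Mp is axiom D, which corresponds to seriality. Every such R is serial — valid.
(B) axiom 4: valid iff R is transitive. Such an R need not be transitive — not valid.
(C) MLp ⊃ p (the dual of axiom B) characterises the symmetric frames. Every such R is symmetric — valid.
(D) the dual of axiom 5: valid iff R is euclidean. Such an R need not be euclidean — not valid.

A, C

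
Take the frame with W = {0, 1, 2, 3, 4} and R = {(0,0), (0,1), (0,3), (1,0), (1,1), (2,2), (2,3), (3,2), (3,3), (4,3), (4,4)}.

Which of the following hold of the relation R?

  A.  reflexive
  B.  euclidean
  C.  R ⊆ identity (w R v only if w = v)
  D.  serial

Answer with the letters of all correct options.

(A) reflexive: each world relates to itself.
(B) not euclidean: 0 R 1 and 0 R 3 but not 1 R 3.
(C) not ⊆ identity: 0 R 1 with 0 ≠ 1.
(D) serial: every world has an R-successor.

A, D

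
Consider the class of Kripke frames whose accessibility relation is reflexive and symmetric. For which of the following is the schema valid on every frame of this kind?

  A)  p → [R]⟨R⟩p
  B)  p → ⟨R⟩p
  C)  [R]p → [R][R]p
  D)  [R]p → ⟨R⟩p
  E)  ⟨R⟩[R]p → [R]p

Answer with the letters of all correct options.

A, B, D

Reflexive relations are serial.
(A) axiom B: valid iff R is symmetric. Every such R is symmetric — valid.
(B) p → ⟨R⟩p is the dual of axiom T, which corresponds to reflexivity. Every such R is reflexive — valid.
(C) [R]p → [R][R]p is axiom 4; it is valid on a frame exactly when R is transitive. Such an R need not be transitive, so not valid.
(D) [R]p → ⟨R⟩p is axiom D, which corresponds to seriality. Every such R is serial — valid.
(E) ⟨R⟩[R]p → [R]p (the dual of axiom 5) characterises the euclidean frames. Such an R need not be euclidean — not valid.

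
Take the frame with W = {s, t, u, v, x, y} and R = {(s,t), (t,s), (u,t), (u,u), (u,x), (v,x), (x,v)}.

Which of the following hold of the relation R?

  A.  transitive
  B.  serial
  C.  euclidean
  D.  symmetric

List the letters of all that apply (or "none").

none

(A) not transitive: s R t and t R s but not s R s.
(B) not serial: y has no R-successor.
(C) not euclidean: u R t and u R u but not t R u.
(D) not symmetric: u R t but not t R u.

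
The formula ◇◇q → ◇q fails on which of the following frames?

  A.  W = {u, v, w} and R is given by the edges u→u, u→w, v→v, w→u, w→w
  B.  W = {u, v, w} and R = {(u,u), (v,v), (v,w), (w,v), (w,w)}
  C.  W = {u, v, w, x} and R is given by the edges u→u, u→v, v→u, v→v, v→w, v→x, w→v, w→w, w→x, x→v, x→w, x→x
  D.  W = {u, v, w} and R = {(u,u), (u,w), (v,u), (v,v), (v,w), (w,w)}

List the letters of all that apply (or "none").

The schema ◇◇q → ◇q is the dual of axiom 4; it is valid on a frame iff R is transitive.
(A) R is transitive (R is closed under composition), so the schema is valid here.
(B) R is transitive (R is closed under composition), so the schema is valid here.
(C) R is not transitive (u R v and v R w but not u R w), so the schema fails here.
(D) R is transitive (R is closed under composition), so the schema is valid here.

C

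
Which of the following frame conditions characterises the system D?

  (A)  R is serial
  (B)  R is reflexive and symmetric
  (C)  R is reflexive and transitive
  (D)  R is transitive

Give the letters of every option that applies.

A

(A) D is sound and complete for exactly this class.
(B) this class determines B (= KTB), not D.
(C) this class determines S4, not D.
(D) this class determines K4, not D.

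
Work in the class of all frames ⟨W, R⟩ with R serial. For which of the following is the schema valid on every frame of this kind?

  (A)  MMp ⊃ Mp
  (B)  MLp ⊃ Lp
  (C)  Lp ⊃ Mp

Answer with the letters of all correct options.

(A) MMp ⊃ Mp (the dual of axiom 4) characterises the transitive frames. Such an R need not be transitive — not valid.
(B) MLp ⊃ Lp (the dual of axiom 5) characterises the euclidean frames. Such an R need not be euclidean — not valid.
(C) Lp ⊃ Mp (axiom D) characterises the serial frames. Every such R is serial — valid.

C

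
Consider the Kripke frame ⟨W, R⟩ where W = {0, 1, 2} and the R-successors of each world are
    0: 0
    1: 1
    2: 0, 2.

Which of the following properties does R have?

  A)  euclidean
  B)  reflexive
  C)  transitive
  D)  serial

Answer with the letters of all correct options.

B, C, D

(A) not euclidean: 2 R 0 and 2 R 2 but not 0 R 2.
(B) reflexive: each world relates to itself.
(C) transitive: R is closed under composition.
(D) serial: every world has an R-successor.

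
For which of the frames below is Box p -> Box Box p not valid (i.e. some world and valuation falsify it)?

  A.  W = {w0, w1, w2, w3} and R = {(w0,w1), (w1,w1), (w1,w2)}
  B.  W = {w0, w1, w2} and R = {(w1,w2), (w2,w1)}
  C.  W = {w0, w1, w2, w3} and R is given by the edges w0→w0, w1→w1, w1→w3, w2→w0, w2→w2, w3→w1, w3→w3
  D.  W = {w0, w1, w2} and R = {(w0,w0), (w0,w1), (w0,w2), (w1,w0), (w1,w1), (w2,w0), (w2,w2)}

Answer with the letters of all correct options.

The schema Box p -> Box Box p is axiom 4; it is valid on a frame iff R is transitive.
(A) R is not transitive (w0 R w1 and w1 R w2 but not w0 R w2), so the schema fails here.
(B) R is not transitive (w1 R w2 and w2 R w1 but not w1 R w1), so the schema fails here.
(C) R is transitive (R is closed under composition), so the schema is valid here.
(D) R is not transitive (w1 R w0 and w0 R w2 but not w1 R w2), so the schema fails here.

A, B, D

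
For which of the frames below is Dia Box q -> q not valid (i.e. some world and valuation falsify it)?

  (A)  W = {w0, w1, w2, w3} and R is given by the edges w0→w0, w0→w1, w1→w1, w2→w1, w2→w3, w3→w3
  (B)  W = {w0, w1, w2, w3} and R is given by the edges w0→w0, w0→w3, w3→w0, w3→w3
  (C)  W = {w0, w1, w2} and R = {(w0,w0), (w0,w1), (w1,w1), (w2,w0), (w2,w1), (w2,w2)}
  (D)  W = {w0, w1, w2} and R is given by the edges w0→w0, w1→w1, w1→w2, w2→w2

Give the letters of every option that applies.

A, C, D

The schema Dia Box q -> q is the dual of axiom B; it is valid on a frame iff R is symmetric.
(A) R is not symmetric (w0 R w1 but not w1 R w0), so the schema fails here.
(B) R is symmetric (every R-edge is matched by its reverse), so the schema is valid here.
(C) R is not symmetric (w0 R w1 but not w1 R w0), so the schema fails here.
(D) R is not symmetric (w1 R w2 but not w2 R w1), so the schema fails here.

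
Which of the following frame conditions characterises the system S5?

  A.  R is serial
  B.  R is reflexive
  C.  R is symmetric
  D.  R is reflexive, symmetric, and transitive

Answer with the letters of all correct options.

(A) this class determines D, not S5.
(B) this class determines T (= KT), not S5.
(C) this class determines KB, not S5.
(D) S5 is sound and complete for exactly this class.

D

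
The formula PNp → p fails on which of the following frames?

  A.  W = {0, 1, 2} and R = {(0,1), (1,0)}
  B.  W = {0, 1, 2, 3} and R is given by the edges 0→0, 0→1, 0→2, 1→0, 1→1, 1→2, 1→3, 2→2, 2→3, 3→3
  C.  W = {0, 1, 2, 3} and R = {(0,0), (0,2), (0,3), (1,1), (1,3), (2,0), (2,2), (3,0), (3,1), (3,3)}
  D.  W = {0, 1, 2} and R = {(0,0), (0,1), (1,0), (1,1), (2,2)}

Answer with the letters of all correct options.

The schema PNp → p is the dual of axiom B; it is valid on a frame iff R is symmetric.
(A) R is symmetric (every R-edge is matched by its reverse), so the schema is valid here.
(B) R is not symmetric (0 R 2 but not 2 R 0), so the schema fails here.
(C) R is symmetric (every R-edge is matched by its reverse), so the schema is valid here.
(D) R is symmetric (every R-edge is matched by its reverse), so the schema is valid here.

B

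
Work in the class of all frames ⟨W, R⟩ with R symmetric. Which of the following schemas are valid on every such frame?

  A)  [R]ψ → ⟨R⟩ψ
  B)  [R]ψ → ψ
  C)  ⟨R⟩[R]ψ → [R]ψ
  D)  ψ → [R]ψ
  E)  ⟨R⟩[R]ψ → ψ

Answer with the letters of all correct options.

E

(A) [R]ψ → ⟨R⟩ψ is axiom D, which corresponds to seriality. Such an R need not be serial — not valid.
(B) [R]ψ → ψ (axiom T) characterises the reflexive frames. Such an R need not be reflexive — not valid.
(C) ⟨R⟩[R]ψ → [R]ψ is the dual of axiom 5; it is valid on a frame exactly when R is euclidean. Such an R need not be euclidean, so not valid.
(D) ψ → [R]ψ (equivalent to ◇p→p) corresponds to R being a subset of the identity. Such an R need not be a subset of the identity, so not valid.
(E) ⟨R⟩[R]ψ → ψ is the dual of axiom B; it is valid on a frame exactly when R is symmetric. Every such R is symmetric, so valid.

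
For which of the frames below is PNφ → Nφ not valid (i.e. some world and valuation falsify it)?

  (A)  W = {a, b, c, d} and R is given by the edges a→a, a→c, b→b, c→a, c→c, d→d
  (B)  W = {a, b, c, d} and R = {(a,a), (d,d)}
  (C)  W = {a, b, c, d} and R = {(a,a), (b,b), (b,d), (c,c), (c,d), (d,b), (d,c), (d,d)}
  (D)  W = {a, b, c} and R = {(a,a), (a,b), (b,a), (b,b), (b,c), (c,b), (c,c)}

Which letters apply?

The schema PNφ → Nφ is the dual of axiom 5; it is valid on a frame iff R is euclidean.
(A) R is euclidean (any two R-successors of the same world are R-related), so the schema is valid here.
(B) R is euclidean (any two R-successors of the same world are R-related), so the schema is valid here.
(C) R is not euclidean (d R b and d R c but not b R c), so the schema fails here.
(D) R is not euclidean (b R a and b R c but not a R c), so the schema fails here.

C, D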